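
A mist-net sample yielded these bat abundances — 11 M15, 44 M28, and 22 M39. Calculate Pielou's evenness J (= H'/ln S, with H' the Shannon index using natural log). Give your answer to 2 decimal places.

0.87

Total N = 11+44+22 = 77, so the proportions are 0.1429, 0.5714, 0.2857 (working shown to 4 dp, full precision carried).
H' = −Σ pᵢ ln pᵢ = −((-0.2780) + (-0.3198) + (-0.3579)) = 0.9557.
With S = 3 species, ln S = 1.0986, so J = 0.9557/1.0986 = 0.8699, i.e. 0.87 to 2 decimal places.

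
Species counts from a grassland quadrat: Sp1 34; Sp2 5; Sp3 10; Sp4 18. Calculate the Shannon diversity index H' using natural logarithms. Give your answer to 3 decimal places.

1.175

Total N = 34+5+10+18 = 67, so the proportions are 0.50746, 0.07463, 0.14925, 0.26866 (working shown to 5 dp, full precision carried).
Each pᵢ ln pᵢ term: 0.50746×(-0.67833)=-0.34423, 0.07463×(-2.59525)=-0.19368, 0.14925×(-1.90211)=-0.28390, 0.26866×(-1.31432)=-0.35310.
Sum = -1.17490, so H' = 1.175.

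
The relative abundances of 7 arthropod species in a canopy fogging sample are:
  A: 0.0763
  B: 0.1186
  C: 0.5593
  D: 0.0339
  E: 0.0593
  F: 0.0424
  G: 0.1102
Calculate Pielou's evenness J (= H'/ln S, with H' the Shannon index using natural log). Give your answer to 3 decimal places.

H' = −Σ pᵢ ln pᵢ = −((-0.19633) + (-0.25286) + (-0.32499) + (-0.11473) + (-0.16753) + (-0.13401) + (-0.24304)) = 1.43348 (working shown to 5 dp, full precision carried).
With S = 7 species, ln S = 1.94591, so J = 1.43348/1.94591 = 0.73667, i.e. 0.737 to 3 decimal places.

0.737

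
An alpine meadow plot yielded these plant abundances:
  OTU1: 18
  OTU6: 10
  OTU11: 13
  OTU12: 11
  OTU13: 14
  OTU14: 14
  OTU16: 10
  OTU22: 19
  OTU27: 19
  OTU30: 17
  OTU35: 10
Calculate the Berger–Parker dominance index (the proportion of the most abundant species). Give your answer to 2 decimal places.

0.12

Total N = 18+10+13+11+14+14+10+19+19+17+10 = 155, so the proportions are 0.1161, 0.0645, 0.0839, 0.071, 0.0903, 0.0903, 0.0645, 0.1226, 0.1226, 0.1097, 0.0645 (working shown to 4 dp, full precision carried).
The largest proportion is 0.1226, i.e. d = 0.12 to 2 decimal places.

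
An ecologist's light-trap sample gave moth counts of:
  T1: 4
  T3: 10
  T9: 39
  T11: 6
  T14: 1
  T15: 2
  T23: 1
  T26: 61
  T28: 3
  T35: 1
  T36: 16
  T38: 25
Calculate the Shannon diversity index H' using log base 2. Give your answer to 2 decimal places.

Total N = 4+10+39+6+1+2+1+61+3+1+16+25 = 169, so the proportions are 0.0237, 0.0592, 0.2308, 0.0355, 0.0059, 0.0118, 0.0059, 0.3609, 0.0178, 0.0059, 0.0947, 0.1479 (working shown to 4 dp, full precision carried).
Each pᵢ log₂ pᵢ term: 0.0237×(-5.4009)=-0.1278, 0.0592×(-4.0790)=-0.2414, 0.2308×(-2.1155)=-0.4882, 0.0355×(-4.8159)=-0.1710, 0.0059×(-7.4009)=-0.0438, 0.0118×(-6.4009)=-0.0758, 0.0059×(-7.4009)=-0.0438, 0.3609×(-1.4701)=-0.5306, 0.0178×(-5.8159)=-0.1032, 0.0059×(-7.4009)=-0.0438, 0.0947×(-3.4009)=-0.3220, 0.1479×(-2.7570)=-0.4078.
Sum = -2.5992, so H' = 2.60.

2.60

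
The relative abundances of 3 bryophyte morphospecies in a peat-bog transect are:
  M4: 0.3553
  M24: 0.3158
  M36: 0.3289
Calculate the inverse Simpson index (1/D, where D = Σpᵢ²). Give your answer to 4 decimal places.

D = 0.3553² + 0.3158² + 0.3289² = 0.1262381 + 0.0997296 + 0.1081752 = 0.3341429 (working shown to 7 dp, full precision carried).
So 1/D = 2.992731, i.e. 2.9927 to 4 decimal places.

2.9927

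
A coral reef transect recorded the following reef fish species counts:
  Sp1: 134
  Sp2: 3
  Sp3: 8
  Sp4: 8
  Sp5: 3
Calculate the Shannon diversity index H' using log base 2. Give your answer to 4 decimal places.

0.8472

Total N = 134+3+8+8+3 = 156, so the proportions are 0.858974, 0.019231, 0.051282, 0.051282, 0.019231 (working shown to 6 dp, full precision carried).
Each pᵢ log₂ pᵢ term: 0.858974×(-0.219313)=-0.188384, 0.019231×(-5.700440)=-0.109624, 0.051282×(-4.285402)=-0.219764, 0.051282×(-4.285402)=-0.219764, 0.019231×(-5.700440)=-0.109624.
Sum = -0.847160, so H' = 0.8472.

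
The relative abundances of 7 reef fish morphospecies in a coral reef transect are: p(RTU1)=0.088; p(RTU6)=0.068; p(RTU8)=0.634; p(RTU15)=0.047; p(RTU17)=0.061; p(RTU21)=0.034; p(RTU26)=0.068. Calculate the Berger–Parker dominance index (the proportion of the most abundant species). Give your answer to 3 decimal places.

The largest proportion is 0.634, i.e. d = 0.634 to 3 decimal places.

0.634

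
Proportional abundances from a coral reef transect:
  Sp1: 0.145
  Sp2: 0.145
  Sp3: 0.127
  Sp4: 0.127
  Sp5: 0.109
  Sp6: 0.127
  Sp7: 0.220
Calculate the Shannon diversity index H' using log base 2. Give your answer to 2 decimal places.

2.77

Each pᵢ log₂ pᵢ term (working shown to 4 dp, full precision carried): 0.145×(-2.7859)=-0.4040, 0.145×(-2.7859)=-0.4040, 0.127×(-2.9771)=-0.3781, 0.127×(-2.9771)=-0.3781, 0.109×(-3.1976)=-0.3485, 0.127×(-2.9771)=-0.3781, 0.22×(-2.1844)=-0.4806.
Sum = -2.7713, so H' = 2.77.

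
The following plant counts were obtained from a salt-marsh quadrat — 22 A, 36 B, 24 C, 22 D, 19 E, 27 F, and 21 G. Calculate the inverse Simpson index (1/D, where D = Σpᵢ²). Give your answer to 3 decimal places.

Total N = 22+36+24+22+19+27+21 = 171, so the proportions are 0.128655, 0.2105263, 0.1403509, 0.128655, 0.1111111, 0.1578947, 0.122807 (working shown to 7 dp, full precision carried).
D = 0.128655² + 0.2105263² + 0.1403509² + 0.128655² + 0.1111111² + 0.1578947² + 0.122807² = 0.0165521 + 0.0443213 + 0.0196984 + 0.0165521 + 0.0123457 + 0.0249307 + 0.0150816 = 0.1494819.
So 1/D = 6.68977, i.e. 6.690 to 3 decimal places.

6.690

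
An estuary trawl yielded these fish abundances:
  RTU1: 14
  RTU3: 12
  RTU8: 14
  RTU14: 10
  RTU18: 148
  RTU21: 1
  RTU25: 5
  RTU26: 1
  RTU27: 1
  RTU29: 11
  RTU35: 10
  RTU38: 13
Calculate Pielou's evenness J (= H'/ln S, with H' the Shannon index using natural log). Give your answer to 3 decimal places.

Total N = 14+12+14+10+148+1+5+1+1+11+10+13 = 240, so the proportions are 0.05833, 0.05, 0.05833, 0.04167, 0.61667, 0.00417, 0.02083, 0.00417, 0.00417, 0.04583, 0.04167, 0.05417 (working shown to 5 dp, full precision carried).
H' = −Σ pᵢ ln pᵢ = −((-0.16576) + (-0.14979) + (-0.16576) + (-0.13242) + (-0.29811) + (-0.02284) + (-0.08065) + (-0.02284) + (-0.02284) + (-0.14129) + (-0.13242) + (-0.15793)) = 1.49264.
With S = 12 species, ln S = 2.48491, so J = 1.49264/2.48491 = 0.60068, i.e. 0.601 to 3 decimal places.

0.601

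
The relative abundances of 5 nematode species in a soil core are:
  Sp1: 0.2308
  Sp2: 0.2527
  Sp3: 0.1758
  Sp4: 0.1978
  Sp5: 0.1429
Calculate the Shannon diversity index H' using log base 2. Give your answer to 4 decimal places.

Each pᵢ log₂ pᵢ term (working shown to 6 dp, full precision carried): 0.2308×(-2.115285)=-0.488208, 0.2527×(-1.984502)=-0.501484, 0.1758×(-2.507993)=-0.440905, 0.1978×(-2.337886)=-0.462434, 0.1429×(-2.806922)=-0.401109.
Sum = -2.294140, so H' = 2.2941.

2.2941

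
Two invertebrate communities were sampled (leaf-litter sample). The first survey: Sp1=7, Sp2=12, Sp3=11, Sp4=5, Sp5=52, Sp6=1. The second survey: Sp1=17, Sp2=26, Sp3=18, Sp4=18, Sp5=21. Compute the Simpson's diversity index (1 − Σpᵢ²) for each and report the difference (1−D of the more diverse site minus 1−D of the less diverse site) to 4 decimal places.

The first survey: N=88, proportions 0.079545, 0.136364, 0.125, 0.056818, 0.590909, 0.011364, giving 1−D = 0.606921 (working shown to 6 dp, full precision carried).
The second survey: N=100, proportions 0.17, 0.26, 0.18, 0.18, 0.21, giving 1−D = 0.794600.
Difference = |0.606921 − 0.794600| = 0.187679, i.e. 0.1877 to 4 decimal places.

0.1877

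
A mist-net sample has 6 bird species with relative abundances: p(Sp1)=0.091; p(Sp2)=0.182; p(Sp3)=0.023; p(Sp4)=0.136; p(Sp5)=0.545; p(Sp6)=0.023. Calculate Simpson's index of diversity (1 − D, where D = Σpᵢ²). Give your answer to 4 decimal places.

D = 0.091² + 0.182² + 0.023² + 0.136² + 0.545² + 0.023² = 0.008281 + 0.033124 + 0.000529 + 0.018496 + 0.297025 + 0.000529 = 0.357984 (working shown to 6 dp, full precision carried).
So 1 − D = 0.642016, i.e. 0.6420 to 4 decimal places.

0.6420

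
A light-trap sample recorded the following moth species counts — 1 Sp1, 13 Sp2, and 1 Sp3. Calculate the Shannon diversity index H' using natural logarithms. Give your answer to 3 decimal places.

Total N = 1+13+1 = 15, so the proportions are 0.06667, 0.86667, 0.06667 (working shown to 5 dp, full precision carried).
Each pᵢ ln pᵢ term: 0.06667×(-2.70805)=-0.18054, 0.86667×(-0.14310)=-0.12402, 0.06667×(-2.70805)=-0.18054.
Sum = -0.48509, so H' = 0.485.

0.485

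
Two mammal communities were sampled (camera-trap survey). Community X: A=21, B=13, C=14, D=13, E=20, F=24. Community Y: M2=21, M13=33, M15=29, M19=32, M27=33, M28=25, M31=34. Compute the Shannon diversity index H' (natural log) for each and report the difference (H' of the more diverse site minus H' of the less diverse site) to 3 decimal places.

Community X: N=105, proportions 0.2, 0.12381, 0.13333, 0.12381, 0.19048, 0.22857, giving H' = 1.76102 (working shown to 5 dp, full precision carried).
Community Y: N=207, proportions 0.10145, 0.15942, 0.1401, 0.15459, 0.15942, 0.12077, 0.16425, giving H' = 1.93355.
Difference = |1.76102 − 1.93355| = 0.17253, i.e. 0.173 to 3 decimal places.

0.173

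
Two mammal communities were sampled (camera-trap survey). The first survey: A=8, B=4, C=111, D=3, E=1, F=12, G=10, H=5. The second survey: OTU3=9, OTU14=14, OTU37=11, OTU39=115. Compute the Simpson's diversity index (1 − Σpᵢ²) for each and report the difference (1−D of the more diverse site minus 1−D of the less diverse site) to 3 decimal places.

0.079

The first survey: N=154, proportions 0.05195, 0.02597, 0.72078, 0.01948, 0.00649, 0.07792, 0.06494, 0.03247, giving 1−D = 0.46534 (working shown to 5 dp, full precision carried).
The second survey: N=149, proportions 0.0604, 0.09396, 0.07383, 0.77181, giving 1−D = 0.38638.
Difference = |0.46534 − 0.38638| = 0.07896, i.e. 0.079 to 3 decimal places.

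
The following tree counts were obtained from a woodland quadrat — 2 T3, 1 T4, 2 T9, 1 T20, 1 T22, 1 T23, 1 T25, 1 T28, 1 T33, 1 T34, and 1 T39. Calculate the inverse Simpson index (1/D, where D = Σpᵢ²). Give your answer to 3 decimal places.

Total N = 2+1+2+1+1+1+1+1+1+1+1 = 13, so the proportions are 0.1538462, 0.0769231, 0.1538462, 0.0769231, 0.0769231, 0.0769231, 0.0769231, 0.0769231, 0.0769231, 0.0769231, 0.0769231 (working shown to 7 dp, full precision carried).
D = 0.1538462² + 0.0769231² + 0.1538462² + 0.0769231² + 0.0769231² + 0.0769231² + 0.0769231² + 0.0769231² + 0.0769231² + 0.0769231² + 0.0769231² = 0.0236686 + 0.0059172 + 0.0236686 + 0.0059172 + 0.0059172 + 0.0059172 + 0.0059172 + 0.0059172 + 0.0059172 + 0.0059172 + 0.0059172 = 0.1005917.
So 1/D = 9.94118, i.e. 9.941 to 3 decimal places.

9.941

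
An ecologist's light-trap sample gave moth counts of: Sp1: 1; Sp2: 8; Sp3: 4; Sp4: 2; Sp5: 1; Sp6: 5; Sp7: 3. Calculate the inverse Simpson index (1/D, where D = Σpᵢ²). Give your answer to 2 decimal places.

4.80

Total N = 1+8+4+2+1+5+3 = 24, so the proportions are 0.041667, 0.333333, 0.166667, 0.083333, 0.041667, 0.208333, 0.125 (working shown to 6 dp, full precision carried).
D = 0.041667² + 0.333333² + 0.166667² + 0.083333² + 0.041667² + 0.208333² + 0.125² = 0.001736 + 0.111111 + 0.027778 + 0.006944 + 0.001736 + 0.043403 + 0.015625 = 0.208333.
So 1/D = 4.8000, i.e. 4.80 to 2 decimal places.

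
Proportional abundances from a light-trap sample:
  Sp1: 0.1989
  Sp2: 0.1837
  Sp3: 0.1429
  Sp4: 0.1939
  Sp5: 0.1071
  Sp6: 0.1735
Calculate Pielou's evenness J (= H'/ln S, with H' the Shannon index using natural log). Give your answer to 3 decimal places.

H' = −Σ pᵢ ln pᵢ = −((-0.32121) + (-0.31127) + (-0.27803) + (-0.31808) + (-0.23926) + (-0.30390)) = 1.77175 (working shown to 5 dp, full precision carried).
With S = 6 species, ln S = 1.79176, so J = 1.77175/1.79176 = 0.98883, i.e. 0.989 to 3 decimal places.

0.989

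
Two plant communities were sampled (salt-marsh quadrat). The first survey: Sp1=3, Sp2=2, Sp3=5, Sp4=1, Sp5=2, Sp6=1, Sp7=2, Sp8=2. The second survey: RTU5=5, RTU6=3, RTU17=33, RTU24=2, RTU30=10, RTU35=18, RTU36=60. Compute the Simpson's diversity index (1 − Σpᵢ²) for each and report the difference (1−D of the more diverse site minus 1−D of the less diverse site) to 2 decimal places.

0.14

The first survey: N=18, proportions 0.1667, 0.1111, 0.2778, 0.0556, 0.1111, 0.0556, 0.1111, 0.1111, giving 1−D = 0.8395 (working shown to 4 dp, full precision carried).
The second survey: N=131, proportions 0.0382, 0.0229, 0.2519, 0.0153, 0.0763, 0.1374, 0.458, giving 1−D = 0.6998.
Difference = |0.8395 − 0.6998| = 0.1397, i.e. 0.14 to 2 decimal places.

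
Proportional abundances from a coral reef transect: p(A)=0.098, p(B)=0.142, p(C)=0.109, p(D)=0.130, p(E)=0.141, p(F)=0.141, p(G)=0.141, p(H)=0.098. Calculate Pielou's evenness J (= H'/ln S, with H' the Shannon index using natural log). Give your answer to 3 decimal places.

0.994

H' = −Σ pᵢ ln pᵢ = −((-0.22763) + (-0.27717) + (-0.24159) + (-0.26523) + (-0.27622) + (-0.27622) + (-0.27622) + (-0.22763)) = 2.06791 (working shown to 5 dp, full precision carried).
With S = 8 species, ln S = 2.07944, so J = 2.06791/2.07944 = 0.99446, i.e. 0.994 to 3 decimal places.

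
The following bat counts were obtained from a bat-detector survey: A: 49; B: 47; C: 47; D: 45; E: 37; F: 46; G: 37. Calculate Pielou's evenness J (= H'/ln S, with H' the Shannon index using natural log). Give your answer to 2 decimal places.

1.00

Total N = 49+47+47+45+37+46+37 = 308, so the proportions are 0.1591, 0.1526, 0.1526, 0.1461, 0.1201, 0.1494, 0.1201 (working shown to 4 dp, full precision carried).
H' = −Σ pᵢ ln pᵢ = −((-0.2925) + (-0.2869) + (-0.2869) + (-0.2810) + (-0.2546) + (-0.2840) + (-0.2546)) = 1.9404.
With S = 7 species, ln S = 1.9459, so J = 1.9404/1.9459 = 0.9972, i.e. 1.00 to 2 decimal places.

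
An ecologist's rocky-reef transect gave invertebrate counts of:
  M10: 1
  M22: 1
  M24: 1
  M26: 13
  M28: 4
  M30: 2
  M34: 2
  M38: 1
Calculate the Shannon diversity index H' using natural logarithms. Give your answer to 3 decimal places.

1.552

Total N = 1+1+1+13+4+2+2+1 = 25, so the proportions are 0.04, 0.04, 0.04, 0.52, 0.16, 0.08, 0.08, 0.04 (working shown to 5 dp, full precision carried).
Each pᵢ ln pᵢ term: 0.04×(-3.21888)=-0.12876, 0.04×(-3.21888)=-0.12876, 0.04×(-3.21888)=-0.12876, 0.52×(-0.65393)=-0.34004, 0.16×(-1.83258)=-0.29321, 0.08×(-2.52573)=-0.20206, 0.08×(-2.52573)=-0.20206, 0.04×(-3.21888)=-0.12876.
Sum = -1.55239, so H' = 1.552.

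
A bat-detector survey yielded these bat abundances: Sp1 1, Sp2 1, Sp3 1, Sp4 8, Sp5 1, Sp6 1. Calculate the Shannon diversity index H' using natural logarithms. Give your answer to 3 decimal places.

Total N = 1+1+1+8+1+1 = 13, so the proportions are 0.07692, 0.07692, 0.07692, 0.61538, 0.07692, 0.07692 (working shown to 5 dp, full precision carried).
Each pᵢ ln pᵢ term: 0.07692×(-2.56495)=-0.19730, 0.07692×(-2.56495)=-0.19730, 0.07692×(-2.56495)=-0.19730, 0.61538×(-0.48551)=-0.29877, 0.07692×(-2.56495)=-0.19730, 0.07692×(-2.56495)=-0.19730.
Sum = -1.28529, so H' = 1.285.

1.285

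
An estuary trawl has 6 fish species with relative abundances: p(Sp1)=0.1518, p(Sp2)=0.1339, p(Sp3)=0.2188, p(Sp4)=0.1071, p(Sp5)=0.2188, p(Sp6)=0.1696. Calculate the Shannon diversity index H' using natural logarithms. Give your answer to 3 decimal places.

1.761

Each pᵢ ln pᵢ term (working shown to 5 dp, full precision carried): 0.1518×(-1.88519)=-0.28617, 0.1339×(-2.01066)=-0.26923, 0.2188×(-1.51960)=-0.33249, 0.1071×(-2.23399)=-0.23926, 0.2188×(-1.51960)=-0.33249, 0.1696×(-1.77431)=-0.30092.
Sum = -1.76056, so H' = 1.761.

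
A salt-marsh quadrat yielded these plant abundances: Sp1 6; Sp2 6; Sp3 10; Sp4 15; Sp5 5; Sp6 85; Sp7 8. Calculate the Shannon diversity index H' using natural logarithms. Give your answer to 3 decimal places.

Total N = 6+6+10+15+5+85+8 = 135, so the proportions are 0.044444, 0.044444, 0.074074, 0.111111, 0.037037, 0.62963, 0.059259 (working shown to 6 dp, full precision carried).
Each pᵢ ln pᵢ term: 0.044444×(-3.113515)=-0.138378, 0.044444×(-3.113515)=-0.138378, 0.074074×(-2.602690)=-0.192792, 0.111111×(-2.197225)=-0.244136, 0.037037×(-3.295837)=-0.122068, 0.62963×(-0.462624)=-0.291281, 0.059259×(-2.825833)=-0.167457.
Sum = -1.294491, so H' = 1.294.

1.294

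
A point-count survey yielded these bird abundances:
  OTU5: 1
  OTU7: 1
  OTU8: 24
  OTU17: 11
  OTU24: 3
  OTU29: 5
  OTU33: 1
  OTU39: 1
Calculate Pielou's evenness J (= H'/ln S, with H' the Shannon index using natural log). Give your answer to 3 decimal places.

0.685

Total N = 1+1+24+11+3+5+1+1 = 47, so the proportions are 0.02128, 0.02128, 0.51064, 0.23404, 0.06383, 0.10638, 0.02128, 0.02128 (working shown to 5 dp, full precision carried).
H' = −Σ pᵢ ln pᵢ = −((-0.08192) + (-0.08192) + (-0.34320) + (-0.33989) + (-0.17563) + (-0.23837) + (-0.08192) + (-0.08192)) = 1.42476.
With S = 8 species, ln S = 2.07944, so J = 1.42476/2.07944 = 0.68517, i.e. 0.685 to 3 decimal places.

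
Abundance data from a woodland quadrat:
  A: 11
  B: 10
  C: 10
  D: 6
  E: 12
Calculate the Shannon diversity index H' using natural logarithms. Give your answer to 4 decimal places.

Total N = 11+10+10+6+12 = 49, so the proportions are 0.22449, 0.204082, 0.204082, 0.122449, 0.244898 (working shown to 6 dp, full precision carried).
Each pᵢ ln pᵢ term: 0.22449×(-1.493925)=-0.335371, 0.204082×(-1.589235)=-0.324334, 0.204082×(-1.589235)=-0.324334, 0.122449×(-2.100061)=-0.257150, 0.244898×(-1.406914)=-0.344550.
Sum = -1.585739, so H' = 1.5857.

1.5857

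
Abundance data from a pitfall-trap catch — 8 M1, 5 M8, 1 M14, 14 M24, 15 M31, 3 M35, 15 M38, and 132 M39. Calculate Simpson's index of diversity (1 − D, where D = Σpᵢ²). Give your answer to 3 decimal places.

Total N = 8+5+1+14+15+3+15+132 = 193, so the proportions are 0.04145, 0.02591, 0.00518, 0.07254, 0.07772, 0.01554, 0.07772, 0.68394 (working shown to 5 dp, full precision carried).
D = 0.04145² + 0.02591² + 0.00518² + 0.07254² + 0.07772² + 0.01554² + 0.07772² + 0.68394² = 0.00172 + 0.00067 + 0.00003 + 0.00526 + 0.00604 + 0.00024 + 0.00604 + 0.46777 = 0.48777.
So 1 − D = 0.51223, i.e. 0.512 to 3 decimal places.

0.512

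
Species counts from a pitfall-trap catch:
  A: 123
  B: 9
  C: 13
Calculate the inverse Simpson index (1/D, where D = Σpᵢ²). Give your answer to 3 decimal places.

Total N = 123+9+13 = 145, so the proportions are 0.848276, 0.062069, 0.089655 (working shown to 6 dp, full precision carried).
D = 0.848276² + 0.062069² + 0.089655² = 0.719572 + 0.003853 + 0.008038 = 0.731463.
So 1/D = 1.36712, i.e. 1.367 to 3 decimal places.

1.367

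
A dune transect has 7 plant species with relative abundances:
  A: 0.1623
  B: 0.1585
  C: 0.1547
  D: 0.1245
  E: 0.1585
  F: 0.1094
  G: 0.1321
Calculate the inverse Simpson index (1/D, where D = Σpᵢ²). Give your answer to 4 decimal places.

D = 0.1623² + 0.1585² + 0.1547² + 0.1245² + 0.1585² + 0.1094² + 0.1321² = 0.02634129 + 0.02512225 + 0.02393209 + 0.01550025 + 0.02512225 + 0.01196836 + 0.01745041 = 0.14543690 (working shown to 8 dp, full precision carried).
So 1/D = 6.875834, i.e. 6.8758 to 4 decimal places.

6.8758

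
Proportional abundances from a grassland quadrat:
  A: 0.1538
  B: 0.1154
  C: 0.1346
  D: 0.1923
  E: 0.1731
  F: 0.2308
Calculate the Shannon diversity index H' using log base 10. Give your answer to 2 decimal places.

Each pᵢ log₁₀ pᵢ term (working shown to 4 dp, full precision carried): 0.1538×(-0.8130)=-0.1250, 0.1154×(-0.9378)=-0.1082, 0.1346×(-0.8710)=-0.1172, 0.1923×(-0.7160)=-0.1377, 0.1731×(-0.7617)=-0.1319, 0.2308×(-0.6368)=-0.1470.
Sum = -0.7670, so H' = 0.77.

0.77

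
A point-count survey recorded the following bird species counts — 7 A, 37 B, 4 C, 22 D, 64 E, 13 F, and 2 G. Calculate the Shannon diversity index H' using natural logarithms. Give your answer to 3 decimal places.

Total N = 7+37+4+22+64+13+2 = 149, so the proportions are 0.04698, 0.24832, 0.02685, 0.14765, 0.42953, 0.08725, 0.01342 (working shown to 5 dp, full precision carried).
Each pᵢ ln pᵢ term: 0.04698×(-3.05804)=-0.14367, 0.24832×(-1.39303)=-0.34592, 0.02685×(-3.61765)=-0.09712, 0.14765×(-1.91290)=-0.28244, 0.42953×(-0.84506)=-0.36298, 0.08725×(-2.43900)=-0.21280, 0.01342×(-4.31080)=-0.05786.
Sum = -1.50279, so H' = 1.503.

1.503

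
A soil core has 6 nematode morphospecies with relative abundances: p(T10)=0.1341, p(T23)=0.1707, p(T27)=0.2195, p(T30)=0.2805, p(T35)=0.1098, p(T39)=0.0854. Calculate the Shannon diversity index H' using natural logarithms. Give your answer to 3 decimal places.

1.713

Each pᵢ ln pᵢ term (working shown to 5 dp, full precision carried): 0.1341×(-2.00917)=-0.26943, 0.1707×(-1.76785)=-0.30177, 0.2195×(-1.51640)=-0.33285, 0.2805×(-1.27118)=-0.35657, 0.1098×(-2.20909)=-0.24256, 0.0854×(-2.46041)=-0.21012.
Sum = -1.71330, so H' = 1.713.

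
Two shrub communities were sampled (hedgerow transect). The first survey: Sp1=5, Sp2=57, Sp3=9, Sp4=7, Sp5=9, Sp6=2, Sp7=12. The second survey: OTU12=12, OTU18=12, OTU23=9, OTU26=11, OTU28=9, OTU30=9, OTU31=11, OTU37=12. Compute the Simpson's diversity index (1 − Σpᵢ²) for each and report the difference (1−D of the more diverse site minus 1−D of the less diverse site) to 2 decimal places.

0.23

The first survey: N=101, proportions 0.0495, 0.5644, 0.0891, 0.0693, 0.0891, 0.0198, 0.1188, giving 1−D = 0.6439 (working shown to 4 dp, full precision carried).
The second survey: N=85, proportions 0.1412, 0.1412, 0.1059, 0.1294, 0.1059, 0.1059, 0.1294, 0.1412, giving 1−D = 0.8731.
Difference = |0.6439 − 0.8731| = 0.2292, i.e. 0.23 to 2 decimal places.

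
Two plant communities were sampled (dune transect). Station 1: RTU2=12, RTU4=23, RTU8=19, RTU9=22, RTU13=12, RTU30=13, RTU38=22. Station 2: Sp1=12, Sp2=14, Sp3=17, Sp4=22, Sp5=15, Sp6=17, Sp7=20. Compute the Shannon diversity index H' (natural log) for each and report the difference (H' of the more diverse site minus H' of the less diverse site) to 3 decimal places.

0.018

Station 1: N=123, proportions 0.09756, 0.18699, 0.15447, 0.17886, 0.09756, 0.10569, 0.17886, giving H' = 1.90935 (working shown to 5 dp, full precision carried).
Station 2: N=117, proportions 0.10256, 0.11966, 0.1453, 0.18803, 0.12821, 0.1453, 0.17094, giving H' = 1.92770.
Difference = |1.90935 − 1.92770| = 0.01835, i.e. 0.018 to 3 decimal places.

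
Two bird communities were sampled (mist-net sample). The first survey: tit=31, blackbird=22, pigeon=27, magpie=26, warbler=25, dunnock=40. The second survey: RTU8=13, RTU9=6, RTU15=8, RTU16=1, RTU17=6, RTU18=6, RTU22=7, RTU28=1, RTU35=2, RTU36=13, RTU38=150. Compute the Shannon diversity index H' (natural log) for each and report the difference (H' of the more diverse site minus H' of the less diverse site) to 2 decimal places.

0.55

The first survey: N=171, proportions 0.1813, 0.1287, 0.1579, 0.152, 0.1462, 0.2339, giving H' = 1.7722 (working shown to 4 dp, full precision carried).
The second survey: N=213, proportions 0.061, 0.0282, 0.0376, 0.0047, 0.0282, 0.0282, 0.0329, 0.0047, 0.0094, 0.061, 0.7042, giving H' = 1.2196.
Difference = |1.7722 − 1.2196| = 0.5526, i.e. 0.55 to 2 decimal places.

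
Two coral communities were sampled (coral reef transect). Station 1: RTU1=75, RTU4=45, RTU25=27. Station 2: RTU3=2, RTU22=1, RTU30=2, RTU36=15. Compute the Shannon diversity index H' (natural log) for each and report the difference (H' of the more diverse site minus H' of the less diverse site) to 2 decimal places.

Station 1: N=147, proportions 0.5102, 0.3061, 0.1837, giving H' = 1.0170 (working shown to 4 dp, full precision carried).
Station 2: N=20, proportions 0.1, 0.05, 0.1, 0.75, giving H' = 0.8261.
Difference = |1.0170 − 0.8261| = 0.1909, i.e. 0.19 to 2 decimal places.

0.19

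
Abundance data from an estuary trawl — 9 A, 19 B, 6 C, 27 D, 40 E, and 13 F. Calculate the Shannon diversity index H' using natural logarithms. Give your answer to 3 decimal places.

Total N = 9+19+6+27+40+13 = 114, so the proportions are 0.07895, 0.16667, 0.05263, 0.23684, 0.35088, 0.11404 (working shown to 5 dp, full precision carried).
Each pᵢ ln pᵢ term: 0.07895×(-2.53897)=-0.20045, 0.16667×(-1.79176)=-0.29863, 0.05263×(-2.94444)=-0.15497, 0.23684×(-1.44036)=-0.34114, 0.35088×(-1.04732)=-0.36748, 0.11404×(-2.17125)=-0.24760.
Sum = -1.61026, so H' = 1.610.

1.610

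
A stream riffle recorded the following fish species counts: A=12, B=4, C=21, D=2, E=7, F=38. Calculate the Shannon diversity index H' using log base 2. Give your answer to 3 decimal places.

Total N = 12+4+21+2+7+38 = 84, so the proportions are 0.14286, 0.04762, 0.25, 0.02381, 0.08333, 0.45238 (working shown to 5 dp, full precision carried).
Each pᵢ log₂ pᵢ term: 0.14286×(-2.80735)=-0.40105, 0.04762×(-4.39232)=-0.20916, 0.25×(-2.00000)=-0.50000, 0.02381×(-5.39232)=-0.12839, 0.08333×(-3.58496)=-0.29875, 0.45238×(-1.14439)=-0.51770.
Sum = -2.05504, so H' = 2.055.

2.055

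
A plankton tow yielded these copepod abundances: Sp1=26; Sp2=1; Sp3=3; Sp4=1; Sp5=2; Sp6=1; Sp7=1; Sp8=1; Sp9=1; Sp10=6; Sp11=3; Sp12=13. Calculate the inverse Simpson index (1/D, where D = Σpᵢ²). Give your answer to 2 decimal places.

3.83

Total N = 26+1+3+1+2+1+1+1+1+6+3+13 = 59, so the proportions are 0.440678, 0.016949, 0.050847, 0.016949, 0.033898, 0.016949, 0.016949, 0.016949, 0.016949, 0.101695, 0.050847, 0.220339 (working shown to 6 dp, full precision carried).
D = 0.440678² + 0.016949² + 0.050847² + 0.016949² + 0.033898² + 0.016949² + 0.016949² + 0.016949² + 0.016949² + 0.101695² + 0.050847² + 0.220339² = 0.194197 + 0.000287 + 0.002585 + 0.000287 + 0.001149 + 0.000287 + 0.000287 + 0.000287 + 0.000287 + 0.010342 + 0.002585 + 0.048549 = 0.261132.
So 1/D = 3.8295, i.e. 3.83 to 2 decimal places.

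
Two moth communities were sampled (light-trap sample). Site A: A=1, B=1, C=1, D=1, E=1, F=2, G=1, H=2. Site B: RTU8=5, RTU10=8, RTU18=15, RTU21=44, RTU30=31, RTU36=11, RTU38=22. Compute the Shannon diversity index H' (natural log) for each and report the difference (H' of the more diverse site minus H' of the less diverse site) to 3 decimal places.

Site A: N=10, proportions 0.1, 0.1, 0.1, 0.1, 0.1, 0.2, 0.1, 0.2, giving H' = 2.02533 (working shown to 5 dp, full precision carried).
Site B: N=136, proportions 0.03676, 0.05882, 0.11029, 0.32353, 0.22794, 0.08088, 0.16176, giving H' = 1.73147.
Difference = |2.02533 − 1.73147| = 0.29386, i.e. 0.294 to 3 decimal places.

0.294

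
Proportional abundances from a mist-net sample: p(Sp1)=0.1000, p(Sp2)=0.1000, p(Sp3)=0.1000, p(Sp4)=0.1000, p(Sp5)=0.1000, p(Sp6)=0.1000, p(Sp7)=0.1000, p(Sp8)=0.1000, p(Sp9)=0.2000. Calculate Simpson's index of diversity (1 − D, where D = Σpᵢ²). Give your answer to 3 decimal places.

D = 0.1² + 0.1² + 0.1² + 0.1² + 0.1² + 0.1² + 0.1² + 0.1² + 0.2² = 0.01000 + 0.01000 + 0.01000 + 0.01000 + 0.01000 + 0.01000 + 0.01000 + 0.01000 + 0.04000 = 0.12000 (working shown to 5 dp, full precision carried).
So 1 − D = 0.88000, i.e. 0.880 to 3 decimal places.

0.880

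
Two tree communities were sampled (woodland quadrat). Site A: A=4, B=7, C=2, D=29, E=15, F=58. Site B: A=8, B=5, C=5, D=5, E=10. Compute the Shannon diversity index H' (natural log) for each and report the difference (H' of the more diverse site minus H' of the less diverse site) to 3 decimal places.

Site A: N=115, proportions 0.034783, 0.06087, 0.017391, 0.252174, 0.130435, 0.504348, giving H' = 1.315968 (working shown to 6 dp, full precision carried).
Site B: N=33, proportions 0.242424, 0.151515, 0.151515, 0.151515, 0.30303, giving H' = 1.563085.
Difference = |1.315968 − 1.563085| = 0.247117, i.e. 0.247 to 3 decimal places.

0.247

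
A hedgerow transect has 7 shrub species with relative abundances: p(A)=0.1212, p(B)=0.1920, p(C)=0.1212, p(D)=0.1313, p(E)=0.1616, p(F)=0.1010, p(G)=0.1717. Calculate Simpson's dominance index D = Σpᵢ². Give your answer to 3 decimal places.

D = 0.1212² + 0.192² + 0.1212² + 0.1313² + 0.1616² + 0.101² + 0.1717² = 0.01469 + 0.03686 + 0.01469 + 0.01724 + 0.02611 + 0.01020 + 0.02948 = 0.14928 (working shown to 5 dp, full precision carried).
To 3 decimal places, D = 0.149.

0.149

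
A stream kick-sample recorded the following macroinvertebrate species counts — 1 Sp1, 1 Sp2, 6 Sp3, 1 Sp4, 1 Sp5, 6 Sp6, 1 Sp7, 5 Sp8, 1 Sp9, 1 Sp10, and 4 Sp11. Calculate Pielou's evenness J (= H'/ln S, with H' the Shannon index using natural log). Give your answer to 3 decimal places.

Total N = 1+1+6+1+1+6+1+5+1+1+4 = 28, so the proportions are 0.03571, 0.03571, 0.21429, 0.03571, 0.03571, 0.21429, 0.03571, 0.17857, 0.03571, 0.03571, 0.14286 (working shown to 5 dp, full precision carried).
H' = −Σ pᵢ ln pᵢ = −((-0.11901) + (-0.11901) + (-0.33010) + (-0.11901) + (-0.11901) + (-0.33010) + (-0.11901) + (-0.30764) + (-0.11901) + (-0.11901) + (-0.27799)) = 2.07887.
With S = 11 species, ln S = 2.39790, so J = 2.07887/2.39790 = 0.86695, i.e. 0.867 to 3 decimal places.

0.867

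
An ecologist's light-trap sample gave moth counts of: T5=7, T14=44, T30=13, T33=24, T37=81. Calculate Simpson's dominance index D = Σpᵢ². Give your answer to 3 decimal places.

0.325

Total N = 7+44+13+24+81 = 169, so the proportions are 0.04142, 0.26036, 0.07692, 0.14201, 0.47929 (working shown to 5 dp, full precision carried).
D = 0.04142² + 0.26036² + 0.07692² + 0.14201² + 0.47929² = 0.00172 + 0.06778 + 0.00592 + 0.02017 + 0.22972 = 0.32530.
To 3 decimal places, D = 0.325.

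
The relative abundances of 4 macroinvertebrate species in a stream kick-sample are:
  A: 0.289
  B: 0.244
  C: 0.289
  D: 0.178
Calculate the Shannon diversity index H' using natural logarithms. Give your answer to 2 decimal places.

Each pᵢ ln pᵢ term (working shown to 4 dp, full precision carried): 0.289×(-1.2413)=-0.3587, 0.244×(-1.4106)=-0.3442, 0.289×(-1.2413)=-0.3587, 0.178×(-1.7260)=-0.3072.
Sum = -1.3689, so H' = 1.37.

1.37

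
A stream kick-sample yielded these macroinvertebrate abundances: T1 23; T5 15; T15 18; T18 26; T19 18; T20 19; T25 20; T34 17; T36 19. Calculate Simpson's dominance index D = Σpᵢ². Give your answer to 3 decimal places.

0.114

Total N = 23+15+18+26+18+19+20+17+19 = 175, so the proportions are 0.13143, 0.08571, 0.10286, 0.14857, 0.10286, 0.10857, 0.11429, 0.09714, 0.10857 (working shown to 5 dp, full precision carried).
D = 0.13143² + 0.08571² + 0.10286² + 0.14857² + 0.10286² + 0.10857² + 0.11429² + 0.09714² + 0.10857² = 0.01727 + 0.00735 + 0.01058 + 0.02207 + 0.01058 + 0.01179 + 0.01306 + 0.00944 + 0.01179 = 0.11393.
To 3 decimal places, D = 0.114.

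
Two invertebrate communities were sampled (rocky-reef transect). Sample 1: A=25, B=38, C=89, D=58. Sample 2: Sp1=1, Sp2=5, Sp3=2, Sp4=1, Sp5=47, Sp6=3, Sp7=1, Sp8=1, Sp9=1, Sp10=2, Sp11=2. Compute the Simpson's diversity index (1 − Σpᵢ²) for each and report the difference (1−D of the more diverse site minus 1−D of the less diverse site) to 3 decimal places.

Sample 1: N=210, proportions 0.11905, 0.18095, 0.42381, 0.27619, giving 1−D = 0.69719 (working shown to 5 dp, full precision carried).
Sample 2: N=66, proportions 0.01515, 0.07576, 0.0303, 0.01515, 0.71212, 0.04545, 0.01515, 0.01515, 0.01515, 0.0303, 0.0303, giving 1−D = 0.48118.
Difference = |0.69719 − 0.48118| = 0.21601, i.e. 0.216 to 3 decimal places.

0.216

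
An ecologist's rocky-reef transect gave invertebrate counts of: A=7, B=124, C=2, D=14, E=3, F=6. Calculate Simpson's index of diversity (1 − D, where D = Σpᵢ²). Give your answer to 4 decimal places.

0.3561

Total N = 7+124+2+14+3+6 = 156, so the proportions are 0.044872, 0.794872, 0.012821, 0.089744, 0.019231, 0.038462 (working shown to 6 dp, full precision carried).
D = 0.044872² + 0.794872² + 0.012821² + 0.089744² + 0.019231² + 0.038462² = 0.002013 + 0.631821 + 0.000164 + 0.008054 + 0.000370 + 0.001479 = 0.643902.
So 1 − D = 0.356098, i.e. 0.3561 to 4 decimal places.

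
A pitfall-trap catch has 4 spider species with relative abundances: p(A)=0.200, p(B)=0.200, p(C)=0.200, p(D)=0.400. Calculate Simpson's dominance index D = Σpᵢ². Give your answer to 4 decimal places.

D = 0.2² + 0.2² + 0.2² + 0.4² = 0.040000 + 0.040000 + 0.040000 + 0.160000 = 0.280000 (working shown to 6 dp, full precision carried).
To 4 decimal places, D = 0.2800.

0.2800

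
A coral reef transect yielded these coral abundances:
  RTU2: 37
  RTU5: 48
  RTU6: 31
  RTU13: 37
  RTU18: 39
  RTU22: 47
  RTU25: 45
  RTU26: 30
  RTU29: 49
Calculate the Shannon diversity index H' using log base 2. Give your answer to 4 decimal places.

3.1490

Total N = 37+48+31+37+39+47+45+30+49 = 363, so the proportions are 0.101928, 0.132231, 0.085399, 0.101928, 0.107438, 0.129477, 0.123967, 0.082645, 0.134986 (working shown to 6 dp, full precision carried).
Each pᵢ log₂ pᵢ term: 0.101928×(-3.294372)=-0.335790, 0.132231×(-2.918863)=-0.385965, 0.085399×(-3.549629)=-0.303136, 0.101928×(-3.294372)=-0.335790, 0.107438×(-3.218424)=-0.345781, 0.129477×(-2.949237)=-0.381857, 0.123967×(-3.011973)=-0.373385, 0.082645×(-3.596935)=-0.297267, 0.134986×(-2.889116)=-0.389991.
Sum = -3.148963, so H' = 3.1490.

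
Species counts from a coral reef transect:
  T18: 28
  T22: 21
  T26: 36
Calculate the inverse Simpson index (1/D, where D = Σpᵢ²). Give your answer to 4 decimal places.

2.8659

Total N = 28+21+36 = 85, so the proportions are 0.3294118, 0.2470588, 0.4235294 (working shown to 7 dp, full precision carried).
D = 0.3294118² + 0.2470588² + 0.4235294² = 0.1085121 + 0.0610381 + 0.1793772 = 0.3489273.
So 1/D = 2.865926, i.e. 2.8659 to 4 decimal places.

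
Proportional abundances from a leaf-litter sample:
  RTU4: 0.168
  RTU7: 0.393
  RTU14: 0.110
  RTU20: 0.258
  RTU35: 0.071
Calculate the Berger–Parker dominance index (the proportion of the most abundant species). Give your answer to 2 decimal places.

The largest proportion is 0.393, i.e. d = 0.39 to 2 decimal places.

0.39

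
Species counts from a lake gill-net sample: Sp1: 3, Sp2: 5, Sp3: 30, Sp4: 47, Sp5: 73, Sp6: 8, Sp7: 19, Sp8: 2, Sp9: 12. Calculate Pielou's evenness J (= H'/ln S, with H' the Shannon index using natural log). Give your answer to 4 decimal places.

Total N = 3+5+30+47+73+8+19+2+12 = 199, so the proportions are 0.015075, 0.025126, 0.150754, 0.236181, 0.366834, 0.040201, 0.095477, 0.01005, 0.060302 (working shown to 6 dp, full precision carried).
H' = −Σ pᵢ ln pᵢ = −((-0.063237) + (-0.092559) + (-0.285242) + (-0.340846) + (-0.367878) + (-0.129201) + (-0.224264) + (-0.046233) + (-0.169351)) = 1.718810.
With S = 9 species, ln S = 2.197225, so J = 1.718810/2.197225 = 0.782264, i.e. 0.7823 to 4 decimal places.

0.7823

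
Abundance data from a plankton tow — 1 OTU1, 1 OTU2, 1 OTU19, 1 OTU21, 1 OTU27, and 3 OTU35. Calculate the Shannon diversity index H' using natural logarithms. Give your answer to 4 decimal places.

1.6675

Total N = 1+1+1+1+1+3 = 8, so the proportions are 0.125, 0.125, 0.125, 0.125, 0.125, 0.375 (working shown to 6 dp, full precision carried).
Each pᵢ ln pᵢ term: 0.125×(-2.079442)=-0.259930, 0.125×(-2.079442)=-0.259930, 0.125×(-2.079442)=-0.259930, 0.125×(-2.079442)=-0.259930, 0.125×(-2.079442)=-0.259930, 0.375×(-0.980829)=-0.367811.
Sum = -1.667462, so H' = 1.6675.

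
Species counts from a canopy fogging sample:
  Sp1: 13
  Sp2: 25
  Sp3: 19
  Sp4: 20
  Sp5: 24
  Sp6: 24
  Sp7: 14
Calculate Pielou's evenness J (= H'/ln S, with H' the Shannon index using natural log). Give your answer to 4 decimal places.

0.9861

Total N = 13+25+19+20+24+24+14 = 139, so the proportions are 0.093525, 0.179856, 0.136691, 0.143885, 0.172662, 0.172662, 0.100719 (working shown to 6 dp, full precision carried).
H' = −Σ pᵢ ln pᵢ = −((-0.221610) + (-0.308561) + (-0.272019) + (-0.278956) + (-0.303267) + (-0.303267) + (-0.231193)) = 1.918872.
With S = 7 species, ln S = 1.945910, so J = 1.918872/1.945910 = 0.986105, i.e. 0.9861 to 4 decimal places.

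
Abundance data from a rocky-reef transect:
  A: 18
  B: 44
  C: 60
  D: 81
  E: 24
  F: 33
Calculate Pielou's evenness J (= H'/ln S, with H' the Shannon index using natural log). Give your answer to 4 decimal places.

0.9316

Total N = 18+44+60+81+24+33 = 260, so the proportions are 0.069231, 0.169231, 0.230769, 0.311538, 0.092308, 0.126923 (working shown to 6 dp, full precision carried).
H' = −Σ pᵢ ln pᵢ = −((-0.184868) + (-0.300637) + (-0.338385) + (-0.363326) + (-0.219935) + (-0.261991)) = 1.669143.
With S = 6 species, ln S = 1.791759, so J = 1.669143/1.791759 = 0.931566, i.e. 0.9316 to 4 decimal places.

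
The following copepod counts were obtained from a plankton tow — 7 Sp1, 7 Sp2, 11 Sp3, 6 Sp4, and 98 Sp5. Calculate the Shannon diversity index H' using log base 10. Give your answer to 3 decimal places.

Total N = 7+7+11+6+98 = 129, so the proportions are 0.05426, 0.05426, 0.08527, 0.04651, 0.75969 (working shown to 5 dp, full precision carried).
Each pᵢ log₁₀ pᵢ term: 0.05426×(-1.26549)=-0.06867, 0.05426×(-1.26549)=-0.06867, 0.08527×(-1.06920)=-0.09117, 0.04651×(-1.33244)=-0.06197, 0.75969×(-0.11936)=-0.09068.
Sum = -0.38117, so H' = 0.381.

0.381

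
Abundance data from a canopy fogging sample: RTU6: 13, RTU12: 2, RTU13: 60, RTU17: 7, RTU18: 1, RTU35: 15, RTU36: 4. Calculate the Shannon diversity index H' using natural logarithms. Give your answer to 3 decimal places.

Total N = 13+2+60+7+1+15+4 = 102, so the proportions are 0.12745, 0.01961, 0.58824, 0.06863, 0.0098, 0.14706, 0.03922 (working shown to 5 dp, full precision carried).
Each pᵢ ln pᵢ term: 0.12745×(-2.06002)=-0.26255, 0.01961×(-3.93183)=-0.07709, 0.58824×(-0.53063)=-0.31213, 0.06863×(-2.67906)=-0.18386, 0.0098×(-4.62497)=-0.04534, 0.14706×(-1.91692)=-0.28190, 0.03922×(-3.23868)=-0.12701.
Sum = -1.28989, so H' = 1.290.

1.290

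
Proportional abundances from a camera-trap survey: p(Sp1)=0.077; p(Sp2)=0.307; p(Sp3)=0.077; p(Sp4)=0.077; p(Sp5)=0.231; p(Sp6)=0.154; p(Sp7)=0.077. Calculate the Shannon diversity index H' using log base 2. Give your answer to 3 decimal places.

Each pᵢ log₂ pᵢ term (working shown to 5 dp, full precision carried): 0.077×(-3.69900)=-0.28482, 0.307×(-1.70369)=-0.52303, 0.077×(-3.69900)=-0.28482, 0.077×(-3.69900)=-0.28482, 0.231×(-2.11404)=-0.48834, 0.154×(-2.69900)=-0.41565, 0.077×(-3.69900)=-0.28482.
Sum = -2.56631, so H' = 2.566.

2.566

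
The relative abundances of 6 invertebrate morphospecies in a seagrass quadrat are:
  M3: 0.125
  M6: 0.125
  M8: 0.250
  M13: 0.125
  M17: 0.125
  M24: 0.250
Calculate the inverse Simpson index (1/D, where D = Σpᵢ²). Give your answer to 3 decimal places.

D = 0.125² + 0.125² + 0.25² + 0.125² + 0.125² + 0.25² = 0.0156250 + 0.0156250 + 0.0625000 + 0.0156250 + 0.0156250 + 0.0625000 = 0.1875000 (working shown to 7 dp, full precision carried).
So 1/D = 5.33333, i.e. 5.333 to 3 decimal places.

5.333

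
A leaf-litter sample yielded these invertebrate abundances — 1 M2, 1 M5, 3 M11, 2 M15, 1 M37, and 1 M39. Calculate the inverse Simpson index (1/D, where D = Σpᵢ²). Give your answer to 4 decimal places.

4.7647

Total N = 1+1+3+2+1+1 = 9, so the proportions are 0.11111111, 0.11111111, 0.33333333, 0.22222222, 0.11111111, 0.11111111 (working shown to 8 dp, full precision carried).
D = 0.11111111² + 0.11111111² + 0.33333333² + 0.22222222² + 0.11111111² + 0.11111111² = 0.01234568 + 0.01234568 + 0.11111111 + 0.04938272 + 0.01234568 + 0.01234568 = 0.20987654.
So 1/D = 4.764706, i.e. 4.7647 to 4 decimal places.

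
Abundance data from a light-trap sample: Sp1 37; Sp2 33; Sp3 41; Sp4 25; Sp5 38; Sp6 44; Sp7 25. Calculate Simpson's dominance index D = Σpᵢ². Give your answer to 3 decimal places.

Total N = 37+33+41+25+38+44+25 = 243, so the proportions are 0.152263, 0.135802, 0.168724, 0.102881, 0.156379, 0.18107, 0.102881 (working shown to 6 dp, full precision carried).
D = 0.152263² + 0.135802² + 0.168724² + 0.102881² + 0.156379² + 0.18107² + 0.102881² = 0.023184 + 0.018442 + 0.028468 + 0.010584 + 0.024454 + 0.032786 + 0.010584 = 0.148504.
To 3 decimal places, D = 0.149.

0.149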